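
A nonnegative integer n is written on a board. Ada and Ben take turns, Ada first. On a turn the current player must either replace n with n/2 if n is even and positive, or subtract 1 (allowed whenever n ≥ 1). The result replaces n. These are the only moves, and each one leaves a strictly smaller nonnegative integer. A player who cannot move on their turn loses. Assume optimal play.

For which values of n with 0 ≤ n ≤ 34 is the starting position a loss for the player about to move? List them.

Label each position W (a win for the player to move) or L (a loss). A position with no legal move is L; any other position is W exactly when some move reaches an L, and L when every move reaches a W.
n=0: no move → L
n=1: can move to 0, which is L ⇒ W
n=2: the only move is to 1(W), a W ⇒ L
n=3: can move to 2, which is L ⇒ W
n=4: can move to 2, which is L ⇒ W
n=5: the only move is to 4(W), a W ⇒ L
n=6: can move to 5, which is L ⇒ W
n=7: the only move is to 6(W), a W ⇒ L
n=8: can move to 7, which is L ⇒ W
n=9: the only move is to 8(W), a W ⇒ L
n=10: can move to 5, which is L ⇒ W
n=11: the only move is to 10(W), a W ⇒ L
n=12: can move to 11, which is L ⇒ W
n=13: the only move is to 12(W), a W ⇒ L
n=14: can move to 7, which is L ⇒ W
n=15: the only move is to 14(W), a W ⇒ L
n=16: can move to 15, which is L ⇒ W
n=17: the only move is to 16(W), a W ⇒ L
n=18: can move to 9, which is L ⇒ W
n=19: the only move is to 18(W), a W ⇒ L
n=20: can move to 19, which is L ⇒ W
n=21: the only move is to 20(W), a W ⇒ L
n=22: can move to 11, which is L ⇒ W
n=23: the only move is to 22(W), a W ⇒ L
n=24: can move to 23, which is L ⇒ W
n=25: the only move is to 24(W), a W ⇒ L
n=26: can move to 13, which is L ⇒ W
n=27: the only move is to 26(W), a W ⇒ L
n=28: can move to 27, which is L ⇒ W
n=29: the only move is to 28(W), a W ⇒ L
n=30: can move to 15, which is L ⇒ W
n=31: the only move is to 30(W), a W ⇒ L
n=32: can move to 31, which is L ⇒ W
n=33: the only move is to 32(W), a W ⇒ L
n=34: can move to 17, which is L ⇒ W
Reading off the rows marked L gives the requested list; there are 17 such values of n.

0, 2, 5, 7, 9, 11, 13, 15, 17, 19, 21, 23, 25, 27, 29, 31, 33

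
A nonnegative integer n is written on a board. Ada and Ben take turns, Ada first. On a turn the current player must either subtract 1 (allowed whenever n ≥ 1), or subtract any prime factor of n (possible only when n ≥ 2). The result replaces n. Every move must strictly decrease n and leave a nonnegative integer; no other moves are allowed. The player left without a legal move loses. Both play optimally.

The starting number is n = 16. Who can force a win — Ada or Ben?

Ben wins.

Compute win/loss labels from the base case upward. A position with no move is L. Any other position is W if it can reach an L in one move, else L.
n=0: no move → L
n=1: reaches L-position 0 → W
n=2: reaches L-position 0 → W
n=3: reaches L-position 0 → W
n=4: only reaches 2(W), 3(W), all W → L
n=5: reaches L-position 0 → W
n=6: reaches L-position 4 → W
n=7: reaches L-position 0 → W
n=8: only reaches 6(W), 7(W), all W → L
n=9: reaches L-position 8 → W
n=10: reaches L-position 8 → W
n=11: reaches L-position 0 → W
n=12: only reaches 9(W), 10(W), 11(W), all W → L
n=13: reaches L-position 0 → W
n=14: reaches L-position 12 → W
n=15: reaches L-position 12 → W
n=16: only reaches 14(W), 15(W), all W → L
Every move from 16 reaches a W position, so the mover loses.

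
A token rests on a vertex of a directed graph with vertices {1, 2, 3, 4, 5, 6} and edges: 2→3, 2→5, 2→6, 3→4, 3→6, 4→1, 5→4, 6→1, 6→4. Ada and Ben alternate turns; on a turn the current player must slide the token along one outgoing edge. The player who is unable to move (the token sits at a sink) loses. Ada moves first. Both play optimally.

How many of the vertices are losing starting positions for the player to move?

3

Label each position W (a win for the player to move) or L (a loss). A position with no legal move is L; any other position is W exactly when some move reaches an L, and L when every move reaches a W.
Every edge goes from a vertex to one that appears earlier in the order 1, 4, 6, 5, 3, 2, so processing vertices in that order labels each vertex after all of its successors.
1: no outgoing edge → L
4: can move to 1, which is L ⇒ W
6: can move to 1, which is L ⇒ W
5: the only move is to 4(W), a W ⇒ L
3: moves to 6(W), 4(W); every one is W ⇒ L
2: can move to 3, which is L ⇒ W
The L vertices are 1, 3, 5; that is 3 in all.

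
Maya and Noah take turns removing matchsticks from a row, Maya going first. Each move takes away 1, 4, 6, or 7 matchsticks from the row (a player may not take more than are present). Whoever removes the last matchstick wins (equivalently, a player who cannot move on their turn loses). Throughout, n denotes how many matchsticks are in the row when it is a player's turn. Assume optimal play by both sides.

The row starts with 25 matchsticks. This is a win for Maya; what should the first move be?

Remove 7, leaving 18.

Use the standard recursion: the mover loses at a terminal position; elsewhere, the mover wins exactly when some move hands the opponent an L position.
n=0: no move → L
n=1: W (go to 0, an L position)
n=2: L (sole option 1(W) is W)
n=3: W (go to 2, an L position)
n=4: W (go to 0, an L position)
n=5: L (options 4(W), 1(W) are all W)
n=6: W (go to 5, an L position)
n=7: W (go to 0, an L position)
n=8: W (go to 2, an L position)
n=9: W (go to 5, an L position)
n=10: L (options 9(W), 6(W), 4(W), 3(W) are all W)
n=11: W (go to 10, an L position)
n=12: W (go to 5, an L position)
n=13: L (options 12(W), 9(W), 7(W), 6(W) are all W)
n=14: W (go to 13, an L position)
n=15: L (options 14(W), 11(W), 9(W), 8(W) are all W)
n=16: W (go to 15, an L position)
n=17: W (go to 13, an L position)
n=18: L (options 17(W), 14(W), 12(W), 11(W) are all W)
n=19: W (go to 18, an L position)
n=20: W (go to 13, an L position)
n=21: W (go to 15, an L position)
n=22: W (go to 18, an L position)
n=23: L (options 22(W), 19(W), 17(W), 16(W) are all W)
n=24: W (go to 23, an L position)
n=25: W (go to 18, an L position)
From 25, the L positions reachable in one move are: 18.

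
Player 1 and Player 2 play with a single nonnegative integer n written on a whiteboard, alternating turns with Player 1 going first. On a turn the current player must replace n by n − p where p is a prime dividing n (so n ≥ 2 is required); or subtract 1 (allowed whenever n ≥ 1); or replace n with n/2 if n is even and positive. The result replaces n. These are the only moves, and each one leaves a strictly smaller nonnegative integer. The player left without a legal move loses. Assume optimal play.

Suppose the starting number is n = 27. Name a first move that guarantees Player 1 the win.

Move to 24.

Build the W/L table. Terminal = L. A non-terminal position is W if it has a move to some L; otherwise it is L.
n=0: no move → L
n=1: reaches L-position 0 → W
n=2: reaches L-position 0 → W
n=3: reaches L-position 0 → W
n=4: only reaches 2(W), 3(W), all W → L
n=5: reaches L-position 0 → W
n=6: reaches L-position 4 → W
n=7: reaches L-position 0 → W
n=8: reaches L-position 4 → W
n=9: only reaches 6(W), 8(W), all W → L
n=10: reaches L-position 9 → W
n=11: reaches L-position 0 → W
n=12: reaches L-position 9 → W
n=13: reaches L-position 0 → W
n=14: only reaches 7(W), 12(W), 13(W), all W → L
n=15: reaches L-position 14 → W
n=16: reaches L-position 14 → W
n=17: reaches L-position 0 → W
n=18: reaches L-position 9 → W
n=19: reaches L-position 0 → W
n=20: only reaches 10(W), 15(W), 18(W), 19(W), all W → L
n=21: reaches L-position 14 → W
n=22: reaches L-position 20 → W
n=23: reaches L-position 0 → W
n=24: only reaches 12(W), 21(W), 22(W), 23(W), all W → L
n=25: reaches L-position 20 → W
n=26: reaches L-position 24 → W
n=27: reaches L-position 24 → W
From 27, the L positions reachable in one move are: 24.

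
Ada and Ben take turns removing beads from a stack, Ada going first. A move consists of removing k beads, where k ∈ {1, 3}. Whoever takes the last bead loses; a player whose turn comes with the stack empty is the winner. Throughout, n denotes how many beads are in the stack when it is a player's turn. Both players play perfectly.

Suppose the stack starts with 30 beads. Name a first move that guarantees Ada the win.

Positions with no move are W. A position that does have a move is losing for the player to move precisely when every available move leads to a winning position for the opponent. Fill in the labels:
n=0: no move; the opponent has just taken the last bead and therefore loses → W
n=1: the only move is to 0(W), a W ⇒ L
n=2: can move to 1, which is L ⇒ W
n=3: moves to 2(W), 0(W); every one is W ⇒ L
n=4: can move to 3, which is L ⇒ W
n=5: moves to 4(W), 2(W); every one is W ⇒ L
n=6: can move to 5, which is L ⇒ W
n=7: moves to 6(W), 4(W); every one is W ⇒ L
n=8: can move to 7, which is L ⇒ W
n=9: moves to 8(W), 6(W); every one is W ⇒ L
n=10: can move to 9, which is L ⇒ W
n=11: moves to 10(W), 8(W); every one is W ⇒ L
n=12: can move to 11, which is L ⇒ W
n=13: moves to 12(W), 10(W); every one is W ⇒ L
n=14: can move to 13, which is L ⇒ W
n=15: moves to 14(W), 12(W); every one is W ⇒ L
n=16: can move to 15, which is L ⇒ W
n=17: moves to 16(W), 14(W); every one is W ⇒ L
n=18: can move to 17, which is L ⇒ W
n=19: moves to 18(W), 16(W); every one is W ⇒ L
n=20: can move to 19, which is L ⇒ W
n=21: moves to 20(W), 18(W); every one is W ⇒ L
n=22: can move to 21, which is L ⇒ W
n=23: moves to 22(W), 20(W); every one is W ⇒ L
n=24: can move to 23, which is L ⇒ W
n=25: moves to 24(W), 22(W); every one is W ⇒ L
n=26: can move to 25, which is L ⇒ W
n=27: moves to 26(W), 24(W); every one is W ⇒ L
n=28: can move to 27, which is L ⇒ W
n=29: moves to 28(W), 26(W); every one is W ⇒ L
n=30: can move to 29, which is L ⇒ W
From 30, the L positions reachable in one move are: 29, 27. Any move reaching one of these is winning.

Remove 1, leaving 29.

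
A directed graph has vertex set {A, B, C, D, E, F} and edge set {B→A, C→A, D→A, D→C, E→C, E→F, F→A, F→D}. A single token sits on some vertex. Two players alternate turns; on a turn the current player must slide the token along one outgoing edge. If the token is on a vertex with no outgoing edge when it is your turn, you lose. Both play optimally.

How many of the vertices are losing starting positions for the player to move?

2

Work bottom-up. With no move the player to move loses. Otherwise the position is W if at least one move leads to an L position for the opponent, and L if every move leads to a W.
Every edge goes from a vertex to one that appears earlier in the order A, C, D, F, B, E, so processing vertices in that order labels each vertex after all of its successors.
A: no outgoing edge → L
C: →A(L), so W
D: →A(L), so W
F: →A(L), so W
B: →A(L), so W
E: →F(W), C(W) — all W, so L
The L vertices are A, E; that is 2 in all.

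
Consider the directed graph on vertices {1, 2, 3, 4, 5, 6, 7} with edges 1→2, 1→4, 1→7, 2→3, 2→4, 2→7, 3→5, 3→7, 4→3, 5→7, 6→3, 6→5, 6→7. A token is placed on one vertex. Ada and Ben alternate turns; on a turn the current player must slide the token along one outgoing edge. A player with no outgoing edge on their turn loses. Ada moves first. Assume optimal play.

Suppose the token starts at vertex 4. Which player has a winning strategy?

Ben wins.

Classify positions by backward induction: terminal positions (no move available) are L. From any other position, the mover wins iff some move reaches an L.
Every edge goes from a vertex to one that appears earlier in the order 7, 5, 3, 4, 2, 1, 6, so processing vertices in that order labels each vertex after all of its successors.
7: no outgoing edge → L
5: can move to 7, which is L ⇒ W
3: can move to 7, which is L ⇒ W
4: the only move is to 3(W), a W ⇒ L
2: can move to 4, which is L ⇒ W
1: can move to 4, which is L ⇒ W
6: can move to 7, which is L ⇒ W
The starting position 4 is L: whatever Ada does, the opponent receives a W position.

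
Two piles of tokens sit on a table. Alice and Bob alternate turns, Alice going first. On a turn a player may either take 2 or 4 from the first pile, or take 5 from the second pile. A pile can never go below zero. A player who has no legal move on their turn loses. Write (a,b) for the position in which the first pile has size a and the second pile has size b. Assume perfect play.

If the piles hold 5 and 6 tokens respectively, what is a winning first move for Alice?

Build the W/L table. Terminal = L. A non-terminal position is W if it has a move to some L; otherwise it is L.
No move ever increases a pile, so every position that can arise here has a ≤ 5 and b ≤ 6; it is enough to label the cells with 0 ≤ a ≤ 5 and 0 ≤ b ≤ 6.
Every move lowers a or b (never raises either), so fill the grid row by row in increasing a, and left to right within a row: each cell's successors are then already labelled.
      b=0  b=1  b=2  b=3  b=4  b=5  b=6
a=0:    L    L    L    L    L    W    W
a=1:    L    L    L    L    L    W    W
a=2:    W    W    W    W    W    L    L
a=3:    W    W    W    W    W    L    L
a=4:    W    W    W    W    W    W    W
a=5:    W    W    W    W    W    W    W
Cells with no legal move (terminal, hence L): (0,0), (0,1), (0,2), (0,3), (0,4), (1,0), (1,1), (1,2), (1,3), (1,4).
The remaining L cells, each justified by listing all of its moves:
(2,5): moves to (0,5)(W), (2,0)(W); every one is W ⇒ L
(2,6): moves to (0,6)(W), (2,1)(W); every one is W ⇒ L
(3,5): moves to (1,5)(W), (3,0)(W); every one is W ⇒ L
(3,6): moves to (1,6)(W), (3,1)(W); every one is W ⇒ L
Every other cell has at least one move into one of the L cells above, so it is W.
From (5,6), the L positions reachable in one move are: (3,6).

Move to (3,6).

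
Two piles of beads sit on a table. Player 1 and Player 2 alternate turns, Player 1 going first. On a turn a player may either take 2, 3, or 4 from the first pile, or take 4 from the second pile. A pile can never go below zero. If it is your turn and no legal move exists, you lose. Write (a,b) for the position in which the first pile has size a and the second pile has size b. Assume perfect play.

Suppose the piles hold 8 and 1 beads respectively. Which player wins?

Classify positions by backward induction: terminal positions (no move available) are L. From any other position, the mover wins iff some move reaches an L.
No move ever increases a pile, so every position that can arise here has a ≤ 8 and b ≤ 1; it is enough to label the cells with 0 ≤ a ≤ 8 and 0 ≤ b ≤ 1.
Every move lowers a or b (never raises either), so fill the grid row by row in increasing a, and left to right within a row: each cell's successors are then already labelled.
      b=0  b=1
a=0:    L    L
a=1:    L    L
a=2:    W    W
a=3:    W    W
a=4:    W    W
a=5:    W    W
a=6:    L    L
a=7:    L    L
a=8:    W    W
Cells with no legal move (terminal, hence L): (0,0), (0,1), (1,0), (1,1).
The remaining L cells, each justified by listing all of its moves:
(6,0): L (options (4,0)(W), (3,0)(W), (2,0)(W) are all W)
(6,1): L (options (4,1)(W), (3,1)(W), (2,1)(W) are all W)
(7,0): L (options (5,0)(W), (4,0)(W), (3,0)(W) are all W)
(7,1): L (options (5,1)(W), (4,1)(W), (3,1)(W) are all W)
Every other cell has at least one move into one of the L cells above, so it is W.
The starting position (8,1) is W: Player 1 should move to (6,1), handing over an L position.

Player 1 wins.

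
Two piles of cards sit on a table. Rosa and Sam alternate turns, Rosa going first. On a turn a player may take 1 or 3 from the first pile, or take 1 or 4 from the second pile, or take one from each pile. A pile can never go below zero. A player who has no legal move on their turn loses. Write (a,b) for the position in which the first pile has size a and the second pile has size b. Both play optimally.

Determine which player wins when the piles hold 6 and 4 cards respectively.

Rosa wins.

Build the W/L table. Terminal = L. A non-terminal position is W if it has a move to some L; otherwise it is L.
No move ever increases a pile, so every position that can arise here has a ≤ 6 and b ≤ 4; it is enough to label the cells with 0 ≤ a ≤ 6 and 0 ≤ b ≤ 4.
Every move lowers a or b (never raises either), so fill the grid row by row in increasing a, and left to right within a row: each cell's successors are then already labelled.
      b=0  b=1  b=2  b=3  b=4
a=0:    L    W    L    W    W
a=1:    W    W    W    W    L
a=2:    L    W    L    W    W
a=3:    W    W    W    W    L
a=4:    L    W    L    W    W
a=5:    W    W    W    W    L
a=6:    L    W    L    W    W
Cells with no legal move (terminal, hence L): (0,0).
The remaining L cells, each justified by listing all of its moves:
(0,2): L (sole option (0,1)(W) is W)
(1,4): L (options (0,4)(W), (1,3)(W), (1,0)(W), (0,3)(W) are all W)
(2,0): L (sole option (1,0)(W) is W)
(2,2): L (options (1,2)(W), (2,1)(W), (1,1)(W) are all W)
(3,4): L (options (2,4)(W), (0,4)(W), (3,3)(W), (3,0)(W), (2,3)(W) are all W)
(4,0): L (options (3,0)(W), (1,0)(W) are all W)
(4,2): L (options (3,2)(W), (1,2)(W), (4,1)(W), (3,1)(W) are all W)
(5,4): L (options (4,4)(W), (2,4)(W), (5,3)(W), (5,0)(W), (4,3)(W) are all W)
(6,0): L (options (5,0)(W), (3,0)(W) are all W)
(6,2): L (options (5,2)(W), (3,2)(W), (6,1)(W), (5,1)(W) are all W)
Every other cell has at least one move into one of the L cells above, so it is W.
From (6,4) Rosa can move to (5,4), reaching an L position.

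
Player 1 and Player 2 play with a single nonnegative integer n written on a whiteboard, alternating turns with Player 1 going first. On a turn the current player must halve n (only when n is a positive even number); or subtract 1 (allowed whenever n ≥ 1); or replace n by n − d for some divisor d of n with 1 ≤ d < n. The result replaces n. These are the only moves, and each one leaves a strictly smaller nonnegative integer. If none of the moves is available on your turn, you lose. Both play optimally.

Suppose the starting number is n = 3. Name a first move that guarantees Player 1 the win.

Move to 2.

Classify positions by backward induction: terminal positions (no move available) are L. From any other position, the mover wins iff some move reaches an L.
n=0: no move → L
n=1: can move to 0, which is L ⇒ W
n=2: the only move is to 1(W), a W ⇒ L
n=3: can move to 2, which is L ⇒ W
From 3, the L positions reachable in one move are: 2.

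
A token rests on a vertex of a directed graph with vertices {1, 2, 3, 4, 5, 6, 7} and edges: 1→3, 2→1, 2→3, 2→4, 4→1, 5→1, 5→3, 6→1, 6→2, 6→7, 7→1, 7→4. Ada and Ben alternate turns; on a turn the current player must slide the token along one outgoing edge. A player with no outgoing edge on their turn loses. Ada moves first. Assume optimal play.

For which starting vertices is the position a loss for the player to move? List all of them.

3, 4, 6

Build the W/L table. Terminal = L. A non-terminal position is W if it has a move to some L; otherwise it is L.
Every edge goes from a vertex to one that appears earlier in the order 3, 1, 4, 5, 2, 7, 6, so processing vertices in that order labels each vertex after all of its successors.
3: no outgoing edge → L
1: W (go to 3, an L position)
4: L (sole option 1(W) is W)
5: W (go to 3, an L position)
2: W (go to 4, an L position)
7: W (go to 4, an L position)
6: L (options 7(W), 2(W), 1(W) are all W)
Reading off the rows marked L gives the requested list; there are 3 such vertices.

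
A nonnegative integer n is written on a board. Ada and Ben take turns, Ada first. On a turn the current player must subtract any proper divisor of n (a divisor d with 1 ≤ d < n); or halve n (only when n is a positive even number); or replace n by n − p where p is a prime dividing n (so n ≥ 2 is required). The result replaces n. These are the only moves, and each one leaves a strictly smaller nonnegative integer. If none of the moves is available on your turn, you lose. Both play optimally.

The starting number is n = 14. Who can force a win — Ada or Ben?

Label each position W (a win for the player to move) or L (a loss). A position with no legal move is L; any other position is W exactly when some move reaches an L, and L when every move reaches a W.
n=0: no move → L
n=1: no move → L
n=2: reaches L-position 0 → W
n=3: reaches L-position 0 → W
n=4: only reaches 2(W), 3(W), all W → L
n=5: reaches L-position 0 → W
n=6: reaches L-position 4 → W
n=7: reaches L-position 0 → W
n=8: reaches L-position 4 → W
n=9: only reaches 6(W), 8(W), all W → L
n=10: reaches L-position 9 → W
n=11: reaches L-position 0 → W
n=12: reaches L-position 9 → W
n=13: reaches L-position 0 → W
n=14: only reaches 7(W), 12(W), 13(W), all W → L
Every move from 14 reaches a W position, so the mover loses.

Ben wins.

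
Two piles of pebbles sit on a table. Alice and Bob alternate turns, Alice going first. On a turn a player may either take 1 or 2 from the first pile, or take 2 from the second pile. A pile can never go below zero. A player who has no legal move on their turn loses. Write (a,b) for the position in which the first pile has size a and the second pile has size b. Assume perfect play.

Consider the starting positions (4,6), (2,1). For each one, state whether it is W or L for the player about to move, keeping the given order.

Work bottom-up. With no move the player to move loses. Otherwise the position is W if at least one move leads to an L position for the opponent, and L if every move leads to a W.
No move ever increases a pile, so every position that can arise here has a ≤ 4 and b ≤ 6; it is enough to label the cells with 0 ≤ a ≤ 4 and 0 ≤ b ≤ 6.
Every move lowers a or b (never raises either), so fill the grid row by row in increasing a, and left to right within a row: each cell's successors are then already labelled.
      b=0  b=1  b=2  b=3  b=4  b=5  b=6
a=0:    L    L    W    W    L    L    W
a=1:    W    W    L    L    W    W    L
a=2:    W    W    W    W    W    W    W
a=3:    L    L    W    W    L    L    W
a=4:    W    W    L    L    W    W    L
Cells with no legal move (terminal, hence L): (0,0), (0,1).
The remaining L cells, each justified by listing all of its moves:
(0,4): only reaches (0,2)(W), which is W → L
(0,5): only reaches (0,3)(W), which is W → L
(1,2): only reaches (0,2)(W), (1,0)(W), all W → L
(1,3): only reaches (0,3)(W), (1,1)(W), all W → L
(1,6): only reaches (0,6)(W), (1,4)(W), all W → L
(3,0): only reaches (2,0)(W), (1,0)(W), all W → L
(3,1): only reaches (2,1)(W), (1,1)(W), all W → L
(3,4): only reaches (2,4)(W), (1,4)(W), (3,2)(W), all W → L
(3,5): only reaches (2,5)(W), (1,5)(W), (3,3)(W), all W → L
(4,2): only reaches (3,2)(W), (2,2)(W), (4,0)(W), all W → L
(4,3): only reaches (3,3)(W), (2,3)(W), (4,1)(W), all W → L
(4,6): only reaches (3,6)(W), (2,6)(W), (4,4)(W), all W → L
Every other cell has at least one move into one of the L cells above, so it is W.
(4,6): one of the L cells justified above, so L
(2,1): the move to (0,1) reaches an L cell, so W

(4,6): L, (2,1): W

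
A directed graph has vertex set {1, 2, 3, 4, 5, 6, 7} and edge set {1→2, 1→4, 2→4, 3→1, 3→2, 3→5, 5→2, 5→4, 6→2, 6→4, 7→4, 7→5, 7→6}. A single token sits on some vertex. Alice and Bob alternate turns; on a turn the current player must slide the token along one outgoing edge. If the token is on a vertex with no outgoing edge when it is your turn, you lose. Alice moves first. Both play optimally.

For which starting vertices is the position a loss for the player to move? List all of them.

Compute win/loss labels from the base case upward. A position with no move is L. Any other position is W if it can reach an L in one move, else L.
Every edge goes from a vertex to one that appears earlier in the order 4, 2, 5, 1, 6, 3, 7, so processing vertices in that order labels each vertex after all of its successors.
4: no outgoing edge → L
2: reaches L-position 4 → W
5: reaches L-position 4 → W
1: reaches L-position 4 → W
6: reaches L-position 4 → W
3: only reaches 1(W), 5(W), 2(W), all W → L
7: reaches L-position 4 → W
Reading off the rows marked L gives the requested list; there are 2 such vertices.

3, 4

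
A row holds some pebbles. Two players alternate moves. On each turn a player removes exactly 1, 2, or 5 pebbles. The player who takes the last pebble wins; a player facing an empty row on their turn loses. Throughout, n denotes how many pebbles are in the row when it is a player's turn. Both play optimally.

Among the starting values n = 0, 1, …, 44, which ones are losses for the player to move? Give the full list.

Work bottom-up. With no move the player to move loses. Otherwise the position is W if at least one move leads to an L position for the opponent, and L if every move leads to a W.
n=0: no move → L
n=1: reaches L-position 0 → W
n=2: reaches L-position 0 → W
n=3: only reaches 2(W), 1(W), all W → L
n=4: reaches L-position 3 → W
n=5: reaches L-position 3 → W
n=6: only reaches 5(W), 4(W), 1(W), all W → L
n=7: reaches L-position 6 → W
n=8: reaches L-position 6 → W
n=9: only reaches 8(W), 7(W), 4(W), all W → L
n=10: reaches L-position 9 → W
n=11: reaches L-position 9 → W
n=12: only reaches 11(W), 10(W), 7(W), all W → L
n=13: reaches L-position 12 → W
n=14: reaches L-position 12 → W
n=15: only reaches 14(W), 13(W), 10(W), all W → L
n=16: reaches L-position 15 → W
n=17: reaches L-position 15 → W
n=18: only reaches 17(W), 16(W), 13(W), all W → L
n=19: reaches L-position 18 → W
n=20: reaches L-position 18 → W
n=21: only reaches 20(W), 19(W), 16(W), all W → L
n=22: reaches L-position 21 → W
n=23: reaches L-position 21 → W
n=24: only reaches 23(W), 22(W), 19(W), all W → L
n=25: reaches L-position 24 → W
n=26: reaches L-position 24 → W
n=27: only reaches 26(W), 25(W), 22(W), all W → L
n=28: reaches L-position 27 → W
n=29: reaches L-position 27 → W
n=30: only reaches 29(W), 28(W), 25(W), all W → L
n=31: reaches L-position 30 → W
n=32: reaches L-position 30 → W
n=33: only reaches 32(W), 31(W), 28(W), all W → L
n=34: reaches L-position 33 → W
n=35: reaches L-position 33 → W
n=36: only reaches 35(W), 34(W), 31(W), all W → L
n=37: reaches L-position 36 → W
n=38: reaches L-position 36 → W
n=39: only reaches 38(W), 37(W), 34(W), all W → L
n=40: reaches L-position 39 → W
n=41: reaches L-position 39 → W
n=42: only reaches 41(W), 40(W), 37(W), all W → L
n=43: reaches L-position 42 → W
n=44: reaches L-position 42 → W
The losing starting values of n are exactly the entries labelled L in this table (15 of them).

0, 3, 6, 9, 12, 15, 18, 21, 24, 27, 30, 33, 36, 39, 42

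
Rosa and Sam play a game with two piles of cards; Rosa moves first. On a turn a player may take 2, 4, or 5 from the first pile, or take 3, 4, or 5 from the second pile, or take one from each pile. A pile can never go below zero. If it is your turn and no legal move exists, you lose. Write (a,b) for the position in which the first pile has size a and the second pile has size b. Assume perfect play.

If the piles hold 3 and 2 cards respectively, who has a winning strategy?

Sam wins.

Positions with no move are L. A position that does have a move is losing for the player to move precisely when every available move leads to a winning position for the opponent. Fill in the labels:
No move ever increases a pile, so every position that can arise here has a ≤ 3 and b ≤ 2; it is enough to label the cells with 0 ≤ a ≤ 3 and 0 ≤ b ≤ 2.
Every move lowers a or b (never raises either), so fill the grid row by row in increasing a, and left to right within a row: each cell's successors are then already labelled.
      b=0  b=1  b=2
a=0:    L    L    L
a=1:    L    W    W
a=2:    W    W    W
a=3:    W    L    L
Cells with no legal move (terminal, hence L): (0,0), (0,1), (0,2), (1,0).
The remaining L cells, each justified by listing all of its moves:
(3,1): only reaches (1,1)(W), (2,0)(W), all W → L
(3,2): only reaches (1,2)(W), (2,1)(W), all W → L
Every other cell has at least one move into one of the L cells above, so it is W.
Every move from (3,2) reaches a W position, so the mover loses.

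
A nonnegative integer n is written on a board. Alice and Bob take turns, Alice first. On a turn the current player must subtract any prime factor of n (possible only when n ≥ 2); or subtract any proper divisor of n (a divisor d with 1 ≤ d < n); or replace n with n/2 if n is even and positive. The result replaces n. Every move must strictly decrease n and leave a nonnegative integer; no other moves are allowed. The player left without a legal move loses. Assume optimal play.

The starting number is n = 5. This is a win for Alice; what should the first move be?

Work bottom-up. With no move the player to move loses. Otherwise the position is W if at least one move leads to an L position for the opponent, and L if every move leads to a W.
n=0: no move → L
n=1: no move → L
n=2: W (go to 0, an L position)
n=3: W (go to 0, an L position)
n=4: L (options 2(W), 3(W) are all W)
n=5: W (go to 0, an L position)
From 5, the L positions reachable in one move are: 0, 4. Any move reaching one of these is winning.

Move to 0.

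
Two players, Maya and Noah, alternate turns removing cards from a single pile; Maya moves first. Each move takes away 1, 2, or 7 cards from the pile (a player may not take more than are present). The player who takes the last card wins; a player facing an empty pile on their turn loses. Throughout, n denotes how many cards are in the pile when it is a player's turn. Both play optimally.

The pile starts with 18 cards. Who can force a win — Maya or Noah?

Noah wins.

Classify positions by backward induction: terminal positions (no move available) are L. From any other position, the mover wins iff some move reaches an L.
n=0: no move → L
n=1: can move to 0, which is L ⇒ W
n=2: can move to 0, which is L ⇒ W
n=3: moves to 2(W), 1(W); every one is W ⇒ L
n=4: can move to 3, which is L ⇒ W
n=5: can move to 3, which is L ⇒ W
n=6: moves to 5(W), 4(W); every one is W ⇒ L
n=7: can move to 6, which is L ⇒ W
n=8: can move to 6, which is L ⇒ W
n=9: moves to 8(W), 7(W), 2(W); every one is W ⇒ L
n=10: can move to 9, which is L ⇒ W
n=11: can move to 9, which is L ⇒ W
n=12: moves to 11(W), 10(W), 5(W); every one is W ⇒ L
n=13: can move to 12, which is L ⇒ W
n=14: can move to 12, which is L ⇒ W
n=15: moves to 14(W), 13(W), 8(W); every one is W ⇒ L
n=16: can move to 15, which is L ⇒ W
n=17: can move to 15, which is L ⇒ W
n=18: moves to 17(W), 16(W), 11(W); every one is W ⇒ L
Every move from 18 reaches a W position, so the mover loses.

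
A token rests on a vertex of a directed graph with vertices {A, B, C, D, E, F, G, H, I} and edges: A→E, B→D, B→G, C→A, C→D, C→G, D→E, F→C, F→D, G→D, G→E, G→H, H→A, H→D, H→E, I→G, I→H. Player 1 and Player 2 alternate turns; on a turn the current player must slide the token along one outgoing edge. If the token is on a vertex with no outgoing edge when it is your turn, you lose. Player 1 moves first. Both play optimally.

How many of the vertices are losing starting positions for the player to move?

Compute win/loss labels from the base case upward. A position with no move is L. Any other position is W if it can reach an L in one move, else L.
Every edge goes from a vertex to one that appears earlier in the order E, D, A, H, G, C, I, F, B, so processing vertices in that order labels each vertex after all of its successors.
E: no outgoing edge → L
D: reaches L-position E → W
A: reaches L-position E → W
H: reaches L-position E → W
G: reaches L-position E → W
C: only reaches G(W), A(W), D(W), all W → L
I: only reaches G(W), H(W), all W → L
F: reaches L-position C → W
B: only reaches G(W), D(W), all W → L
The L vertices are B, C, E, I; that is 4 in all.

4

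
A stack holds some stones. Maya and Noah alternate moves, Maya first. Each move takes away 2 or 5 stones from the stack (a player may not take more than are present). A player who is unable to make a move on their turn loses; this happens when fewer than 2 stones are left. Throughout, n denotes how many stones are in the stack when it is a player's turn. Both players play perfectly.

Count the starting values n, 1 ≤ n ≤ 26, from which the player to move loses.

Label each position W (a win for the player to move) or L (a loss). A position with no legal move is L; any other position is W exactly when some move reaches an L, and L when every move reaches a W.
n=0: no move → L
n=1: no move → L
n=2: W (go to 0, an L position)
n=3: W (go to 1, an L position)
n=4: L (sole option 2(W) is W)
n=5: W (go to 0, an L position)
n=6: W (go to 4, an L position)
n=7: L (options 5(W), 2(W) are all W)
n=8: L (options 6(W), 3(W) are all W)
n=9: W (go to 7, an L position)
n=10: W (go to 8, an L position)
n=11: L (options 9(W), 6(W) are all W)
n=12: W (go to 7, an L position)
n=13: W (go to 11, an L position)
n=14: L (options 12(W), 9(W) are all W)
n=15: L (options 13(W), 10(W) are all W)
n=16: W (go to 14, an L position)
n=17: W (go to 15, an L position)
n=18: L (options 16(W), 13(W) are all W)
n=19: W (go to 14, an L position)
n=20: W (go to 18, an L position)
n=21: L (options 19(W), 16(W) are all W)
n=22: L (options 20(W), 17(W) are all W)
n=23: W (go to 21, an L position)
n=24: W (go to 22, an L position)
n=25: L (options 23(W), 20(W) are all W)
n=26: W (go to 21, an L position)
L entries with 1 ≤ n ≤ 26 (n=0 is outside the asked range and is not counted): n = 1, 4, 7, 8, 11, 14, 15, 18, 21, 22, 25; that makes 11.

11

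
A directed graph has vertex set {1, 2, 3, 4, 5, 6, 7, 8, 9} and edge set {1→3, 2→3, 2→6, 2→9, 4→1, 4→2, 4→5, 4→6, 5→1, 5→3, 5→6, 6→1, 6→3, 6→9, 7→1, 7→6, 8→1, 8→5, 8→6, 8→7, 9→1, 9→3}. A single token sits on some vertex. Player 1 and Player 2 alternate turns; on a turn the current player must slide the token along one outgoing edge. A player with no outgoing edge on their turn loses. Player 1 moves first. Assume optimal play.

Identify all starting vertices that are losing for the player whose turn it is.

3, 4, 7

Compute win/loss labels from the base case upward. A position with no move is L. Any other position is W if it can reach an L in one move, else L.
Every edge goes from a vertex to one that appears earlier in the order 3, 1, 9, 6, 5, 2, 7, 8, 4, so processing vertices in that order labels each vertex after all of its successors.
3: no outgoing edge → L
1: W (go to 3, an L position)
9: W (go to 3, an L position)
6: W (go to 3, an L position)
5: W (go to 3, an L position)
2: W (go to 3, an L position)
7: L (options 6(W), 1(W) are all W)
8: W (go to 7, an L position)
4: L (options 2(W), 5(W), 6(W), 1(W) are all W)
The losing starting vertices are exactly the entries labelled L in this table (3 of them).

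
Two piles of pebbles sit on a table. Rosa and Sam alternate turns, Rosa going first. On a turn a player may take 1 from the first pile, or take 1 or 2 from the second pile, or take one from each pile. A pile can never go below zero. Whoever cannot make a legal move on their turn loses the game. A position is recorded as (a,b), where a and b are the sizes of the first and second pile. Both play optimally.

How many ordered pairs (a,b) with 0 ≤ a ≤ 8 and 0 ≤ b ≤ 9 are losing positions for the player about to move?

26

Classify positions by backward induction: terminal positions (no move available) are L. From any other position, the mover wins iff some move reaches an L.
Every move lowers a or b (never raises either), so fill the grid row by row in increasing a, and left to right within a row: each cell's successors are then already labelled.
      b=0  b=1  b=2  b=3  b=4  b=5  b=6  b=7  b=8  b=9
a=0:    L    W    W    L    W    W    L    W    W    L
a=1:    W    W    L    W    W    L    W    W    L    W
a=2:    L    W    W    W    L    W    W    L    W    W
a=3:    W    W    L    W    W    W    L    W    W    L
a=4:    L    W    W    W    L    W    W    W    L    W
a=5:    W    W    L    W    W    W    L    W    W    W
a=6:    L    W    W    W    L    W    W    W    L    W
a=7:    W    W    L    W    W    W    L    W    W    W
a=8:    L    W    W    W    L    W    W    W    L    W
Cells with no legal move (terminal, hence L): (0,0).
The remaining L cells, each justified by listing all of its moves:
(0,3): L (options (0,2)(W), (0,1)(W) are all W)
(0,6): L (options (0,5)(W), (0,4)(W) are all W)
(0,9): L (options (0,8)(W), (0,7)(W) are all W)
(1,2): L (options (0,2)(W), (1,1)(W), (1,0)(W), (0,1)(W) are all W)
(1,5): L (options (0,5)(W), (1,4)(W), (1,3)(W), (0,4)(W) are all W)
(1,8): L (options (0,8)(W), (1,7)(W), (1,6)(W), (0,7)(W) are all W)
(2,0): L (sole option (1,0)(W) is W)
(2,4): L (options (1,4)(W), (2,3)(W), (2,2)(W), (1,3)(W) are all W)
(2,7): L (options (1,7)(W), (2,6)(W), (2,5)(W), (1,6)(W) are all W)
(3,2): L (options (2,2)(W), (3,1)(W), (3,0)(W), (2,1)(W) are all W)
(3,6): L (options (2,6)(W), (3,5)(W), (3,4)(W), (2,5)(W) are all W)
(3,9): L (options (2,9)(W), (3,8)(W), (3,7)(W), (2,8)(W) are all W)
(4,0): L (sole option (3,0)(W) is W)
(4,4): L (options (3,4)(W), (4,3)(W), (4,2)(W), (3,3)(W) are all W)
(4,8): L (options (3,8)(W), (4,7)(W), (4,6)(W), (3,7)(W) are all W)
(5,2): L (options (4,2)(W), (5,1)(W), (5,0)(W), (4,1)(W) are all W)
(5,6): L (options (4,6)(W), (5,5)(W), (5,4)(W), (4,5)(W) are all W)
(6,0): L (sole option (5,0)(W) is W)
(6,4): L (options (5,4)(W), (6,3)(W), (6,2)(W), (5,3)(W) are all W)
(6,8): L (options (5,8)(W), (6,7)(W), (6,6)(W), (5,7)(W) are all W)
(7,2): L (options (6,2)(W), (7,1)(W), (7,0)(W), (6,1)(W) are all W)
(7,6): L (options (6,6)(W), (7,5)(W), (7,4)(W), (6,5)(W) are all W)
(8,0): L (sole option (7,0)(W) is W)
(8,4): L (options (7,4)(W), (8,3)(W), (8,2)(W), (7,3)(W) are all W)
(8,8): L (options (7,8)(W), (8,7)(W), (8,6)(W), (7,7)(W) are all W)
Every other cell has at least one move into one of the L cells above, so it is W.
L cells per row: a=0: 4, a=1: 3, a=2: 3, a=3: 3, a=4: 3, a=5: 2, a=6: 3, a=7: 2, a=8: 3; total 26.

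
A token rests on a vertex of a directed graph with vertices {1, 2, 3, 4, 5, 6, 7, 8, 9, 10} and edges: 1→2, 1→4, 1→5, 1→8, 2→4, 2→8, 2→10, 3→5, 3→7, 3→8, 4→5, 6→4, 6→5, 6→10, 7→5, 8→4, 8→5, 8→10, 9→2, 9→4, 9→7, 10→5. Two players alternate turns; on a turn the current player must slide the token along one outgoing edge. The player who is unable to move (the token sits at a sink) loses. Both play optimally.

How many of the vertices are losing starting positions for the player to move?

Compute win/loss labels from the base case upward. A position with no move is L. Any other position is W if it can reach an L in one move, else L.
Every edge goes from a vertex to one that appears earlier in the order 5, 7, 10, 4, 8, 3, 2, 6, 1, 9, so processing vertices in that order labels each vertex after all of its successors.
5: no outgoing edge → L
7: →5(L), so W
10: →5(L), so W
4: →5(L), so W
8: →5(L), so W
3: →5(L), so W
2: →8(W), 4(W), 10(W) — all W, so L
6: →5(L), so W
1: →2(L), so W
9: →2(L), so W
The L vertices are 2, 5; that is 2 in all.

2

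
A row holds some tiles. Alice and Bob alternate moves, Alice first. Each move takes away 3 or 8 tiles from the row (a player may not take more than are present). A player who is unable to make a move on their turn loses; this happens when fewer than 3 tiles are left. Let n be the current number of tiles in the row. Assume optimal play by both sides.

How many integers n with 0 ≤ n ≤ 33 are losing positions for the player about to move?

Use the standard recursion: the mover loses at a terminal position; elsewhere, the mover wins exactly when some move hands the opponent an L position.
n=0: no move → L
n=1: no move → L
n=2: no move → L
n=3: W (go to 0, an L position)
n=4: W (go to 1, an L position)
n=5: W (go to 2, an L position)
n=6: L (sole option 3(W) is W)
n=7: L (sole option 4(W) is W)
n=8: W (go to 0, an L position)
n=9: W (go to 6, an L position)
n=10: W (go to 7, an L position)
n=11: L (options 8(W), 3(W) are all W)
n=12: L (options 9(W), 4(W) are all W)
n=13: L (options 10(W), 5(W) are all W)
n=14: W (go to 11, an L position)
n=15: W (go to 12, an L position)
n=16: W (go to 13, an L position)
n=17: L (options 14(W), 9(W) are all W)
n=18: L (options 15(W), 10(W) are all W)
n=19: W (go to 11, an L position)
n=20: W (go to 17, an L position)
n=21: W (go to 18, an L position)
n=22: L (options 19(W), 14(W) are all W)
n=23: L (options 20(W), 15(W) are all W)
n=24: L (options 21(W), 16(W) are all W)
n=25: W (go to 22, an L position)
n=26: W (go to 23, an L position)
n=27: W (go to 24, an L position)
n=28: L (options 25(W), 20(W) are all W)
n=29: L (options 26(W), 21(W) are all W)
n=30: W (go to 22, an L position)
n=31: W (go to 28, an L position)
n=32: W (go to 29, an L position)
n=33: L (options 30(W), 25(W) are all W)
L entries with 0 ≤ n ≤ 33: n = 0, 1, 2, 6, 7, 11, 12, 13, 17, 18, 22, 23, 24, 28, 29, 33; that makes 16.

16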